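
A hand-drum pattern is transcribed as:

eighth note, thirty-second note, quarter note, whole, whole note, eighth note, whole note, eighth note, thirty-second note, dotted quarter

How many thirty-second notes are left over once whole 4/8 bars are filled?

One bar of 4/8 = 16 thirty-second notes.
In thirty-second notes: eighth note = 4; thirty-second note = 1; quarter note = 8; whole = 32; whole note = 32; eighth note = 4; whole note = 32; eighth note = 4; thirty-second note = 1; dotted quarter = 12.
Altogether 4 + 1 + 8 + 32 + 32 + 4 + 32 + 4 + 1 + 12 = 130.
130 ÷ 16 = 8 complete bars with 2 thirty-second notes remaining.

2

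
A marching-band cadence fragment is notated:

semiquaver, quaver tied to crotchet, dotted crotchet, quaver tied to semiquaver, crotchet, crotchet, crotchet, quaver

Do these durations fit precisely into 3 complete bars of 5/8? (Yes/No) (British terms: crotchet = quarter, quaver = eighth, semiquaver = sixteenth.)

One bar of 5/8 = 10 sixteenth notes, so 3 bars = 30.
In sixteenth notes: semiquaver = 1; quaver tied to crotchet (quaver + crotchet) = 6; dotted crotchet = 6; quaver tied to semiquaver (quaver + semiquaver) = 3; crotchet = 4; crotchet = 4; crotchet = 4; quaver = 2.
Altogether 1 + 6 + 6 + 3 + 4 + 4 + 4 + 2 = 30.
30 equals 30, so the answer is Yes.

Yes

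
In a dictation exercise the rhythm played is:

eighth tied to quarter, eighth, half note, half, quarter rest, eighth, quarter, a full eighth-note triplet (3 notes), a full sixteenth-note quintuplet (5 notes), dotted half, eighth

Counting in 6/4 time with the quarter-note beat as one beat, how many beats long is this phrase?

One quarter-note beat = 2 eighth notes.
Convert each value to eighth notes: eighth tied to quarter (eighth + quarter) = 3; eighth = 1; half note = 4; half = 4; quarter rest = 2; eighth = 1; quarter = 2; a full eighth-note triplet (3 notes) (three triplet eighths span one quarter) = 2; a full sixteenth-note quintuplet (5 notes) (five quintuplet sixteenths span one quarter) = 2; dotted half = 6; eighth = 1.
Adding: 3 + 1 + 4 + 4 + 2 + 1 + 2 + 2 + 2 + 6 + 1 = 28.
28 ÷ 2 = 14 beats.

14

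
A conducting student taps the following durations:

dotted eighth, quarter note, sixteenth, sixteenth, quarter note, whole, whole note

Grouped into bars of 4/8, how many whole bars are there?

One bar of 4/8 = 8 sixteenth notes.
Convert each value to sixteenth notes: dotted eighth = 3; quarter note = 4; sixteenth = 1; sixteenth = 1; quarter note = 4; whole = 16; whole note = 16.
Sum: 3 + 4 + 1 + 1 + 4 + 16 + 16 = 45.
45 ÷ 8 = 5 complete bars with 5 left over.

5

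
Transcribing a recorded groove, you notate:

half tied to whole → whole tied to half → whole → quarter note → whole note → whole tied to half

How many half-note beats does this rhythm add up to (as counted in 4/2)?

13.5

One half-note beat = 2 quarter notes.
In quarter notes: half tied to whole (half + whole) = 6; whole tied to half (whole + half) = 6; whole = 4; quarter note = 1; whole note = 4; whole tied to half (whole + half) = 6.
Sum: 6 + 6 + 4 + 1 + 4 + 6 = 27.
27 ÷ 2 = 13.5 beats.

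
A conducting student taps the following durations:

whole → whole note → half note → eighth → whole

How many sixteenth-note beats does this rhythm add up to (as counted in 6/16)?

58

One sixteenth-note beat = 2 thirty-second notes.
Working in thirty-second notes: whole = 32; whole note = 32; half note = 16; eighth = 4; whole = 32.
Total: 32 + 32 + 16 + 4 + 32 = 116.
116 ÷ 2 = 58 beats.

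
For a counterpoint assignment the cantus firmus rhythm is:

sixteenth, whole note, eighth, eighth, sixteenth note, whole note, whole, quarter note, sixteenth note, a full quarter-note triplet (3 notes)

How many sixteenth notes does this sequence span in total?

Each duration in sixteenth notes: sixteenth = 1; whole note = 16; eighth = 2; eighth = 2; sixteenth note = 1; whole note = 16; whole = 16; quarter note = 4; sixteenth note = 1; a full quarter-note triplet (3 notes) (three triplet quarters span one half) = 8.
Adding: 1 + 16 + 2 + 2 + 1 + 16 + 16 + 4 + 1 + 8 = 67 sixteenth notes.

67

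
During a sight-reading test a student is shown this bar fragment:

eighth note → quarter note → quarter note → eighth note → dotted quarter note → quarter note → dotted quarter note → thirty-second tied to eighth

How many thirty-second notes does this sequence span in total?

61

Convert each value to thirty-second notes: eighth note = 4; quarter note = 8; quarter note = 8; eighth note = 4; dotted quarter note = 12; quarter note = 8; dotted quarter note = 12; thirty-second tied to eighth (thirty-second + eighth) = 5.
Total: 4 + 8 + 8 + 4 + 12 + 8 + 12 + 5 = 61 thirty-second notes.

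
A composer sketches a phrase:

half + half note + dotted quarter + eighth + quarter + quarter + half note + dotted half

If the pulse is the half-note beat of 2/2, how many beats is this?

One half-note beat = 4 eighth notes.
In eighth notes: half = 4; half note = 4; dotted quarter = 3; eighth = 1; quarter = 2; quarter = 2; half note = 4; dotted half = 6.
Altogether 4 + 4 + 3 + 1 + 2 + 2 + 4 + 6 = 26.
26 ÷ 4 = 6.5 beats.

6.5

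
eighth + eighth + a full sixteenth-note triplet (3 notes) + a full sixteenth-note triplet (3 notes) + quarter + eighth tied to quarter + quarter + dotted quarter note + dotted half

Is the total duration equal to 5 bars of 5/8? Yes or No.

No

One bar of 5/8 = 5 eighth notes, so 5 bars = 25.
Express everything in eighth notes: eighth = 1; eighth = 1; a full sixteenth-note triplet (3 notes) (three triplet sixteenths span one eighth) = 1; a full sixteenth-note triplet (3 notes) (three triplet sixteenths span one eighth) = 1; quarter = 2; eighth tied to quarter (eighth + quarter) = 3; quarter = 2; dotted quarter note = 3; dotted half = 6.
Sum: 1 + 1 + 1 + 1 + 2 + 3 + 2 + 3 + 6 = 20.
20 falls short of 25, so the answer is No.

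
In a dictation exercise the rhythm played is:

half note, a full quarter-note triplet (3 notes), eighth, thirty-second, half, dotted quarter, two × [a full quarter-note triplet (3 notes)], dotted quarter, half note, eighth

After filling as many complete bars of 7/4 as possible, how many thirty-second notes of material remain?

One bar of 7/4 = 56 thirty-second notes.
Working in thirty-second notes: half note = 16; a full quarter-note triplet (3 notes) (three triplet quarters span one half) = 16; eighth = 4; thirty-second = 1; half = 16; dotted quarter = 12; a full quarter-note triplet (3 notes) (three triplet quarters span one half) = 16; a full quarter-note triplet (3 notes) (three triplet quarters span one half) = 16; dotted quarter = 12; half note = 16; eighth = 4.
Altogether 16 + 16 + 4 + 1 + 16 + 12 + 16 + 16 + 12 + 16 + 4 = 129.
129 ÷ 56 = 2 complete bars with 17 thirty-second notes remaining.

17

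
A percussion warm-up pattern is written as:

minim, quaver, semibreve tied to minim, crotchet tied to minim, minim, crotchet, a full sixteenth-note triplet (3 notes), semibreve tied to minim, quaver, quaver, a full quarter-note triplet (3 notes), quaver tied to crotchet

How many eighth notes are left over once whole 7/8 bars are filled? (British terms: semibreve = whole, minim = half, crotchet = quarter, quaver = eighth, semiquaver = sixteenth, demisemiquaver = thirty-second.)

2

One bar of 7/8 = 7 eighth notes.
In eighth notes: minim = 4; quaver = 1; semibreve tied to minim (semibreve + minim) = 12; crotchet tied to minim (crotchet + minim) = 6; minim = 4; crotchet = 2; a full sixteenth-note triplet (3 notes) (three triplet sixteenths span one eighth) = 1; semibreve tied to minim (semibreve + minim) = 12; quaver = 1; quaver = 1; a full quarter-note triplet (3 notes) (three triplet quarters span one half) = 4; quaver tied to crotchet (quaver + crotchet) = 3.
Altogether 4 + 1 + 12 + 6 + 4 + 2 + 1 + 12 + 1 + 1 + 4 + 3 = 51.
51 ÷ 7 = 7 complete bars with 2 eighth notes remaining.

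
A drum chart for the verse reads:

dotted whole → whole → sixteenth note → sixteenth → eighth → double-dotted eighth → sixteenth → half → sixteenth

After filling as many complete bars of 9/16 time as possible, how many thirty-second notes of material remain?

7

One bar of 9/16 = 18 thirty-second notes.
Express everything in thirty-second notes: dotted whole = 48; whole = 32; sixteenth note = 2; sixteenth = 2; eighth = 4; double-dotted eighth = 7; sixteenth = 2; half = 16; sixteenth = 2.
Altogether 48 + 32 + 2 + 2 + 4 + 7 + 2 + 16 + 2 = 115.
115 ÷ 18 = 6 complete bars with 7 thirty-second notes remaining.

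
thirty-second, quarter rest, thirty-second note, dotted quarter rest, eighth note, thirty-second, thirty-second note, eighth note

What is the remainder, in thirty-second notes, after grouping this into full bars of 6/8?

8

One bar of 6/8 = 24 thirty-second notes.
Convert each value to thirty-second notes: thirty-second = 1; quarter rest = 8; thirty-second note = 1; dotted quarter rest = 12; eighth note = 4; thirty-second = 1; thirty-second note = 1; eighth note = 4.
Total: 1 + 8 + 1 + 12 + 4 + 1 + 1 + 4 = 32.
32 ÷ 24 = 1 complete bar with 8 thirty-second notes remaining.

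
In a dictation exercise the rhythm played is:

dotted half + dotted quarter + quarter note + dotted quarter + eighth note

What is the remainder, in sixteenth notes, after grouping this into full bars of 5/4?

10

One bar of 5/4 = 10 eighth notes.
Each duration in eighth notes: dotted half = 6; dotted quarter = 3; quarter note = 2; dotted quarter = 3; eighth note = 1.
Sum: 6 + 3 + 2 + 3 + 1 = 15.
15 ÷ 10 = 1 complete bar with 5 eighth notes remaining = 10 sixteenth notes.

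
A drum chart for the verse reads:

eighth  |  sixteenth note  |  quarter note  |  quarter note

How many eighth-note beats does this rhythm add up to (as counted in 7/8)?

One eighth-note beat = 2 sixteenth notes.
Each duration in sixteenth notes: eighth = 2; sixteenth note = 1; quarter note = 4; quarter note = 4.
Adding: 2 + 1 + 4 + 4 = 11.
11 ÷ 2 = 5.5 beats.

5.5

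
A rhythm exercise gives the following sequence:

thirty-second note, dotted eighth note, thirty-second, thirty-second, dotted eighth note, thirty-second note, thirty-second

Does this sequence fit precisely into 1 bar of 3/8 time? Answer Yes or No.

No

One bar of 3/8 = 12 thirty-second notes.
Convert each value to thirty-second notes: thirty-second note = 1; dotted eighth note = 6; thirty-second = 1; thirty-second = 1; dotted eighth note = 6; thirty-second note = 1; thirty-second = 1.
Altogether 1 + 6 + 1 + 1 + 6 + 1 + 1 = 17.
17 exceeds 12, so the answer is No.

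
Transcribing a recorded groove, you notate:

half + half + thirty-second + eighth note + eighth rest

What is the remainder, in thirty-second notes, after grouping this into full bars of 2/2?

9

One bar of 2/2 = 32 thirty-second notes.
Convert each value to thirty-second notes: half = 16; half = 16; thirty-second = 1; eighth note = 4; eighth rest = 4.
Total: 16 + 16 + 1 + 4 + 4 = 41.
41 ÷ 32 = 1 complete bar with 9 thirty-second notes remaining.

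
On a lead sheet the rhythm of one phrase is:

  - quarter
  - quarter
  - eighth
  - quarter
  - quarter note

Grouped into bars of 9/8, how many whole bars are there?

1

One bar of 9/8 = 9 eighth notes.
In eighth notes: quarter = 2; quarter = 2; eighth = 1; quarter = 2; quarter note = 2.
Adding: 2 + 2 + 1 + 2 + 2 = 9.
9 ÷ 9 = 1 complete bar with 0 left over.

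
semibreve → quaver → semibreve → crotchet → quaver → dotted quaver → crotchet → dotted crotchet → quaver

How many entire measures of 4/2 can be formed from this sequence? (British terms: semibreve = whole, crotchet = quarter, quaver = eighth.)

One bar of 4/2 = 32 sixteenth notes.
In sixteenth notes: semibreve = 16; quaver = 2; semibreve = 16; crotchet = 4; quaver = 2; dotted quaver = 3; crotchet = 4; dotted crotchet = 6; quaver = 2.
Altogether 16 + 2 + 16 + 4 + 2 + 3 + 4 + 6 + 2 = 55.
55 ÷ 32 = 1 complete bar with 23 left over.

1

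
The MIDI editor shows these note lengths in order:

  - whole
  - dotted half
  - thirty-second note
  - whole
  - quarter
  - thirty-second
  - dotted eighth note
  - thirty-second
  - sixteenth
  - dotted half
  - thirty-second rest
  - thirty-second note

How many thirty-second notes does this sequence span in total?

Working in thirty-second notes: whole = 32; dotted half = 24; thirty-second note = 1; whole = 32; quarter = 8; thirty-second = 1; dotted eighth note = 6; thirty-second = 1; sixteenth = 2; dotted half = 24; thirty-second rest = 1; thirty-second note = 1.
Altogether 32 + 24 + 1 + 32 + 8 + 1 + 6 + 1 + 2 + 24 + 1 + 1 = 133 thirty-second notes.

133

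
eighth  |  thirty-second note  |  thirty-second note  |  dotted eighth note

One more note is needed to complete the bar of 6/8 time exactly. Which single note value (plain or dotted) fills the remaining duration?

The bar of 6/8 = 24 thirty-second notes.
Express everything in thirty-second notes: eighth = 4; thirty-second note = 1; thirty-second note = 1; dotted eighth note = 6.
Sum: 4 + 1 + 1 + 6 = 12.
Remaining: 24 − 12 = 12 thirty-second notes, which is a dotted quarter note.

dotted quarter note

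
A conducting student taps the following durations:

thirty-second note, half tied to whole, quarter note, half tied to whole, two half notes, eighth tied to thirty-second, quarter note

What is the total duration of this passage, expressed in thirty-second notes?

Each duration in thirty-second notes: thirty-second note = 1; half tied to whole (half + whole) = 48; quarter note = 8; half tied to whole (half + whole) = 48; half note = 16; half note = 16; eighth tied to thirty-second (eighth + thirty-second) = 5; quarter note = 8.
Sum: 1 + 48 + 8 + 48 + 16 + 16 + 5 + 8 = 150 thirty-second notes.

150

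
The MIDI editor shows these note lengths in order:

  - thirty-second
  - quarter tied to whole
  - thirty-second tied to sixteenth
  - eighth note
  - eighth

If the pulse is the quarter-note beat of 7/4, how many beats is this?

One quarter-note beat = 8 thirty-second notes.
Convert each value to thirty-second notes: thirty-second = 1; quarter tied to whole (quarter + whole) = 40; thirty-second tied to sixteenth (thirty-second + sixteenth) = 3; eighth note = 4; eighth = 4.
Adding: 1 + 40 + 3 + 4 + 4 = 52.
52 ÷ 8 = 6.5 beats.

6.5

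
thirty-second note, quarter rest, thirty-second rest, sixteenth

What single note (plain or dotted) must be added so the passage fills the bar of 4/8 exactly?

eighth note

The bar of 4/8 = 16 thirty-second notes.
Each duration in thirty-second notes: thirty-second note = 1; quarter rest = 8; thirty-second rest = 1; sixteenth = 2.
Adding: 1 + 8 + 1 + 2 = 12.
Remaining: 16 − 12 = 4 thirty-second notes, which is a eighth note.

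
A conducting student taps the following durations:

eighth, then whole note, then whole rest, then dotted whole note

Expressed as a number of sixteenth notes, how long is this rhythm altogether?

Each duration in sixteenth notes: eighth = 2; whole note = 16; whole rest = 16; dotted whole note = 24.
Adding: 2 + 16 + 16 + 24 = 58 sixteenth notes.

58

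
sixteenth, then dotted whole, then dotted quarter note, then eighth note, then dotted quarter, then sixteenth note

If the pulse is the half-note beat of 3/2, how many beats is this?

5

One half-note beat = 8 sixteenth notes.
In sixteenth notes: sixteenth = 1; dotted whole = 24; dotted quarter note = 6; eighth note = 2; dotted quarter = 6; sixteenth note = 1.
Sum: 1 + 24 + 6 + 2 + 6 + 1 = 40.
40 ÷ 8 = 5 beats.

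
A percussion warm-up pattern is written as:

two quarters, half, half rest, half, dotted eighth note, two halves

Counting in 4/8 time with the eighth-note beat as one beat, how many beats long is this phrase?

One eighth-note beat = 2 sixteenth notes.
Each duration in sixteenth notes: quarter = 4; quarter = 4; half = 8; half rest = 8; half = 8; dotted eighth note = 3; half = 8; half = 8.
Sum: 4 + 4 + 8 + 8 + 8 + 3 + 8 + 8 = 51.
51 ÷ 2 = 25.5 beats.

25.5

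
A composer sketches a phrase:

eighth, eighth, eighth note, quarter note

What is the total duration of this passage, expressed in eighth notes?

Each duration in eighth notes: eighth = 1; eighth = 1; eighth note = 1; quarter note = 2.
Adding: 1 + 1 + 1 + 2 = 5 eighth notes.

5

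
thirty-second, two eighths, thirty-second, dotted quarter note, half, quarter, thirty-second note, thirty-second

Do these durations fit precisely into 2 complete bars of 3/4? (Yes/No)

Yes

One bar of 3/4 = 24 thirty-second notes, so 2 bars = 48.
Each duration in thirty-second notes: thirty-second = 1; eighth = 4; eighth = 4; thirty-second = 1; dotted quarter note = 12; half = 16; quarter = 8; thirty-second note = 1; thirty-second = 1.
Sum: 1 + 4 + 4 + 1 + 12 + 16 + 8 + 1 + 1 = 48.
48 equals 48, so the answer is Yes.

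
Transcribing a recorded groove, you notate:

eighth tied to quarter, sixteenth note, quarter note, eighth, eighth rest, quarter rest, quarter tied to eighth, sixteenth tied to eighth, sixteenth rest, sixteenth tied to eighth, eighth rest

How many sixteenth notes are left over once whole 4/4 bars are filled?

2

One bar of 4/4 = 16 sixteenth notes.
Working in sixteenth notes: eighth tied to quarter (eighth + quarter) = 6; sixteenth note = 1; quarter note = 4; eighth = 2; eighth rest = 2; quarter rest = 4; quarter tied to eighth (quarter + eighth) = 6; sixteenth tied to eighth (sixteenth + eighth) = 3; sixteenth rest = 1; sixteenth tied to eighth (sixteenth + eighth) = 3; eighth rest = 2.
Altogether 6 + 1 + 4 + 2 + 2 + 4 + 6 + 3 + 1 + 3 + 2 = 34.
34 ÷ 16 = 2 complete bars with 2 sixteenth notes remaining.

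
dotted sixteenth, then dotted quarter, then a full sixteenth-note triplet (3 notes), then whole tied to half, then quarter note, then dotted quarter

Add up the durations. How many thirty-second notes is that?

87

Each duration in thirty-second notes: dotted sixteenth = 3; dotted quarter = 12; a full sixteenth-note triplet (3 notes) (three triplet sixteenths span one eighth) = 4; whole tied to half (whole + half) = 48; quarter note = 8; dotted quarter = 12.
Altogether 3 + 12 + 4 + 48 + 8 + 12 = 87 thirty-second notes.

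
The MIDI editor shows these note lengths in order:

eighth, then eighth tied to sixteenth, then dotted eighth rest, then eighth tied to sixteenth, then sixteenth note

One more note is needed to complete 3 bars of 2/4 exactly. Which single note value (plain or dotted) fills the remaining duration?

3 bars of 2/4 = 24 sixteenth notes.
In sixteenth notes: eighth = 2; eighth tied to sixteenth (eighth + sixteenth) = 3; dotted eighth rest = 3; eighth tied to sixteenth (eighth + sixteenth) = 3; sixteenth note = 1.
Total: 2 + 3 + 3 + 3 + 1 = 12.
Remaining: 24 − 12 = 12 sixteenth notes, which is a dotted half note.

dotted half note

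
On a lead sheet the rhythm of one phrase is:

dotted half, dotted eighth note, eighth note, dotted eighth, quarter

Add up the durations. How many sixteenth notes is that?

Each duration in sixteenth notes: dotted half = 12; dotted eighth note = 3; eighth note = 2; dotted eighth = 3; quarter = 4.
Adding: 12 + 3 + 2 + 3 + 4 = 24 sixteenth notes.

24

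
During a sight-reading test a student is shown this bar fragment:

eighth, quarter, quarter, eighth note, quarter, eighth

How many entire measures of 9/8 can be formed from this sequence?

One bar of 9/8 = 9 eighth notes.
Working in eighth notes: eighth = 1; quarter = 2; quarter = 2; eighth note = 1; quarter = 2; eighth = 1.
Sum: 1 + 2 + 2 + 1 + 2 + 1 = 9.
9 ÷ 9 = 1 complete bar with 0 left over.

1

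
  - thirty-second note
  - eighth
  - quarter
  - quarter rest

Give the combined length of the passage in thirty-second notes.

21

Convert each value to thirty-second notes: thirty-second note = 1; eighth = 4; quarter = 8; quarter rest = 8.
Adding: 1 + 4 + 8 + 8 = 21 thirty-second notes.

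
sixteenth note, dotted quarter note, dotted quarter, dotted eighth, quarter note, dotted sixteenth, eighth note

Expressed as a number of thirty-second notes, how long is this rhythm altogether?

Each duration in thirty-second notes: sixteenth note = 2; dotted quarter note = 12; dotted quarter = 12; dotted eighth = 6; quarter note = 8; dotted sixteenth = 3; eighth note = 4.
Altogether 2 + 12 + 12 + 6 + 8 + 3 + 4 = 47 thirty-second notes.

47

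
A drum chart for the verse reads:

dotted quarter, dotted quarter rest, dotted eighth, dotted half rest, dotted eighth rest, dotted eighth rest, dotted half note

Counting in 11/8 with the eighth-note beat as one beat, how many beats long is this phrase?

One eighth-note beat = 2 sixteenth notes.
In sixteenth notes: dotted quarter = 6; dotted quarter rest = 6; dotted eighth = 3; dotted half rest = 12; dotted eighth rest = 3; dotted eighth rest = 3; dotted half note = 12.
Adding: 6 + 6 + 3 + 12 + 3 + 3 + 12 = 45.
45 ÷ 2 = 22.5 beats.

22.5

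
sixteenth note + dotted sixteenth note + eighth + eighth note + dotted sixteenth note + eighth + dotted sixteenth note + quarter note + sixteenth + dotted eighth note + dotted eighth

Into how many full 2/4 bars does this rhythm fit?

One bar of 2/4 = 16 thirty-second notes.
Working in thirty-second notes: sixteenth note = 2; dotted sixteenth note = 3; eighth = 4; eighth note = 4; dotted sixteenth note = 3; eighth = 4; dotted sixteenth note = 3; quarter note = 8; sixteenth = 2; dotted eighth note = 6; dotted eighth = 6.
Altogether 2 + 3 + 4 + 4 + 3 + 4 + 3 + 8 + 2 + 6 + 6 = 45.
45 ÷ 16 = 2 complete bars with 13 left over.

2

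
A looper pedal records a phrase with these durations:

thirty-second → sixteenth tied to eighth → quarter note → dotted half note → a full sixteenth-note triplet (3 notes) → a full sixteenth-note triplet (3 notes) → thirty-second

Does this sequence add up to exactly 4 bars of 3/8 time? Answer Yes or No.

One bar of 3/8 = 12 thirty-second notes, so 4 bars = 48.
Each duration in thirty-second notes: thirty-second = 1; sixteenth tied to eighth (sixteenth + eighth) = 6; quarter note = 8; dotted half note = 24; a full sixteenth-note triplet (3 notes) (three triplet sixteenths span one eighth) = 4; a full sixteenth-note triplet (3 notes) (three triplet sixteenths span one eighth) = 4; thirty-second = 1.
Sum: 1 + 6 + 8 + 24 + 4 + 4 + 1 = 48.
48 equals 48, so the answer is Yes.

Yes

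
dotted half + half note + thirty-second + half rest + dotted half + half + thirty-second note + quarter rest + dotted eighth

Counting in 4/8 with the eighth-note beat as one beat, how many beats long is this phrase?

28

One eighth-note beat = 4 thirty-second notes.
Working in thirty-second notes: dotted half = 24; half note = 16; thirty-second = 1; half rest = 16; dotted half = 24; half = 16; thirty-second note = 1; quarter rest = 8; dotted eighth = 6.
Adding: 24 + 16 + 1 + 16 + 24 + 16 + 1 + 8 + 6 = 112.
112 ÷ 4 = 28 beats.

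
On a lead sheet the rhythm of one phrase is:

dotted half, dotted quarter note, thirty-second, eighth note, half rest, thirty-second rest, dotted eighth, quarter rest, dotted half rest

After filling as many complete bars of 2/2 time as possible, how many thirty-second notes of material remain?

One bar of 2/2 = 32 thirty-second notes.
In thirty-second notes: dotted half = 24; dotted quarter note = 12; thirty-second = 1; eighth note = 4; half rest = 16; thirty-second rest = 1; dotted eighth = 6; quarter rest = 8; dotted half rest = 24.
Total: 24 + 12 + 1 + 4 + 16 + 1 + 6 + 8 + 24 = 96.
96 ÷ 32 = 3 complete bars with 0 thirty-second notes remaining.

0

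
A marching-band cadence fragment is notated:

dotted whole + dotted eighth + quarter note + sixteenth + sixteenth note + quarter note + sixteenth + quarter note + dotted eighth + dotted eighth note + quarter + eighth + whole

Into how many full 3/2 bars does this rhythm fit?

One bar of 3/2 = 24 sixteenth notes.
Working in sixteenth notes: dotted whole = 24; dotted eighth = 3; quarter note = 4; sixteenth = 1; sixteenth note = 1; quarter note = 4; sixteenth = 1; quarter note = 4; dotted eighth = 3; dotted eighth note = 3; quarter = 4; eighth = 2; whole = 16.
Total: 24 + 3 + 4 + 1 + 1 + 4 + 1 + 4 + 3 + 3 + 4 + 2 + 16 = 70.
70 ÷ 24 = 2 complete bars with 22 left over.

2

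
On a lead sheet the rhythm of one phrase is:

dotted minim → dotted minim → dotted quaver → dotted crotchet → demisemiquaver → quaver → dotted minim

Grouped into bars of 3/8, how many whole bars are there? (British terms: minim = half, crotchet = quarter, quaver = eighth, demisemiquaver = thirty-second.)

One bar of 3/8 = 12 thirty-second notes.
Convert each value to thirty-second notes: dotted minim = 24; dotted minim = 24; dotted quaver = 6; dotted crotchet = 12; demisemiquaver = 1; quaver = 4; dotted minim = 24.
Adding: 24 + 24 + 6 + 12 + 1 + 4 + 24 = 95.
95 ÷ 12 = 7 complete bars with 11 left over.

7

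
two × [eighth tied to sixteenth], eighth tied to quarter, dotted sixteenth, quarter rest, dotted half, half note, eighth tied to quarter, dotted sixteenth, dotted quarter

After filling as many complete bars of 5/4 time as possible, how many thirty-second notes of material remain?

22

One bar of 5/4 = 40 thirty-second notes.
Express everything in thirty-second notes: eighth tied to sixteenth (eighth + sixteenth) = 6; eighth tied to sixteenth (eighth + sixteenth) = 6; eighth tied to quarter (eighth + quarter) = 12; dotted sixteenth = 3; quarter rest = 8; dotted half = 24; half note = 16; eighth tied to quarter (eighth + quarter) = 12; dotted sixteenth = 3; dotted quarter = 12.
Adding: 6 + 6 + 12 + 3 + 8 + 24 + 16 + 12 + 3 + 12 = 102.
102 ÷ 40 = 2 complete bars with 22 thirty-second notes remaining.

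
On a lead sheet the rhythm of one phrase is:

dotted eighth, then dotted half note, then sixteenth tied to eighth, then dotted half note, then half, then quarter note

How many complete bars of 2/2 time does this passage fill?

One bar of 2/2 = 16 sixteenth notes.
In sixteenth notes: dotted eighth = 3; dotted half note = 12; sixteenth tied to eighth (sixteenth + eighth) = 3; dotted half note = 12; half = 8; quarter note = 4.
Altogether 3 + 12 + 3 + 12 + 8 + 4 = 42.
42 ÷ 16 = 2 complete bars with 10 left over.

2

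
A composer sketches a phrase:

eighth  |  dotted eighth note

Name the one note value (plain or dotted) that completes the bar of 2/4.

The bar of 2/4 = 8 sixteenth notes.
Convert each value to sixteenth notes: eighth = 2; dotted eighth note = 3.
Altogether 2 + 3 = 5.
Remaining: 8 − 5 = 3 sixteenth notes, which is a dotted eighth note.

dotted eighth note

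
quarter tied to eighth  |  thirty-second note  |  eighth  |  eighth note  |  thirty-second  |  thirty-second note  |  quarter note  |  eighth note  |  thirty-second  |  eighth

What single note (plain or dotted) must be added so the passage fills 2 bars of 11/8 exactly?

dotted whole note

2 bars of 11/8 = 88 thirty-second notes.
Each duration in thirty-second notes: quarter tied to eighth (quarter + eighth) = 12; thirty-second note = 1; eighth = 4; eighth note = 4; thirty-second = 1; thirty-second note = 1; quarter note = 8; eighth note = 4; thirty-second = 1; eighth = 4.
Adding: 12 + 1 + 4 + 4 + 1 + 1 + 8 + 4 + 1 + 4 = 40.
Remaining: 88 − 40 = 48 thirty-second notes, which is a dotted whole note.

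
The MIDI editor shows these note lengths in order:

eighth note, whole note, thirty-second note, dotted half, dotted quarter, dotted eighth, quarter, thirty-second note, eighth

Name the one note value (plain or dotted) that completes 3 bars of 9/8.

3 bars of 9/8 = 108 thirty-second notes.
Express everything in thirty-second notes: eighth note = 4; whole note = 32; thirty-second note = 1; dotted half = 24; dotted quarter = 12; dotted eighth = 6; quarter = 8; thirty-second note = 1; eighth = 4.
Adding: 4 + 32 + 1 + 24 + 12 + 6 + 8 + 1 + 4 = 92.
Remaining: 108 − 92 = 16 thirty-second notes, which is a half note.

half note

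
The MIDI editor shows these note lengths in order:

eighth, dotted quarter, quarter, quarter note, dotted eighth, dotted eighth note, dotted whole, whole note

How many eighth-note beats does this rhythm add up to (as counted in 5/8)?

One eighth-note beat = 2 sixteenth notes.
Working in sixteenth notes: eighth = 2; dotted quarter = 6; quarter = 4; quarter note = 4; dotted eighth = 3; dotted eighth note = 3; dotted whole = 24; whole note = 16.
Total: 2 + 6 + 4 + 4 + 3 + 3 + 24 + 16 = 62.
62 ÷ 2 = 31 beats.

31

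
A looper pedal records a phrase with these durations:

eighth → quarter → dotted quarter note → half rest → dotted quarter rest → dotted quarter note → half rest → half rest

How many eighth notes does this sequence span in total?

In eighth notes: eighth = 1; quarter = 2; dotted quarter note = 3; half rest = 4; dotted quarter rest = 3; dotted quarter note = 3; half rest = 4; half rest = 4.
Sum: 1 + 2 + 3 + 4 + 3 + 3 + 4 + 4 = 24 eighth notes.

24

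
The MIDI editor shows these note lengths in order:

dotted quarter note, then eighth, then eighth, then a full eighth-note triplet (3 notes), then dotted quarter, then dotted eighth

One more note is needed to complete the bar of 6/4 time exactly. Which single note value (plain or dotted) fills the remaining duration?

The bar of 6/4 = 24 sixteenth notes.
Express everything in sixteenth notes: dotted quarter note = 6; eighth = 2; eighth = 2; a full eighth-note triplet (3 notes) (three triplet eighths span one quarter) = 4; dotted quarter = 6; dotted eighth = 3.
Sum: 6 + 2 + 2 + 4 + 6 + 3 = 23.
Remaining: 24 − 23 = 1 sixteenth note, which is a sixteenth note.

sixteenth note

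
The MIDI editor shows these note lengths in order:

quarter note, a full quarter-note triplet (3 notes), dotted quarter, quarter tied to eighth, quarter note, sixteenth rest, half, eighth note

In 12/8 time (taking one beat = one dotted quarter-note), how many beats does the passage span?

6.5

One dotted quarter-note beat = 6 sixteenth notes.
In sixteenth notes: quarter note = 4; a full quarter-note triplet (3 notes) (three triplet quarters span one half) = 8; dotted quarter = 6; quarter tied to eighth (quarter + eighth) = 6; quarter note = 4; sixteenth rest = 1; half = 8; eighth note = 2.
Adding: 4 + 8 + 6 + 6 + 4 + 1 + 8 + 2 = 39.
39 ÷ 6 = 6.5 beats.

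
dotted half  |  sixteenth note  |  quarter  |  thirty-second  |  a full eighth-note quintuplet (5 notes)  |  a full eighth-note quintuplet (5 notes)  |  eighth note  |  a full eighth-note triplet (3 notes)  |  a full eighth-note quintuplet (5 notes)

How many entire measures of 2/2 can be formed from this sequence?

2

One bar of 2/2 = 32 thirty-second notes.
Each duration in thirty-second notes: dotted half = 24; sixteenth note = 2; quarter = 8; thirty-second = 1; a full eighth-note quintuplet (5 notes) (five quintuplet eighths span one half) = 16; a full eighth-note quintuplet (5 notes) (five quintuplet eighths span one half) = 16; eighth note = 4; a full eighth-note triplet (3 notes) (three triplet eighths span one quarter) = 8; a full eighth-note quintuplet (5 notes) (five quintuplet eighths span one half) = 16.
Sum: 24 + 2 + 8 + 1 + 16 + 16 + 4 + 8 + 16 = 95.
95 ÷ 32 = 2 complete bars with 31 left over.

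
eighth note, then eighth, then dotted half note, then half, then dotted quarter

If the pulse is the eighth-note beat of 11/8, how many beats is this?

One eighth-note beat = 2 sixteenth notes.
Each duration in sixteenth notes: eighth note = 2; eighth = 2; dotted half note = 12; half = 8; dotted quarter = 6.
Altogether 2 + 2 + 12 + 8 + 6 = 30.
30 ÷ 2 = 15 beats.

15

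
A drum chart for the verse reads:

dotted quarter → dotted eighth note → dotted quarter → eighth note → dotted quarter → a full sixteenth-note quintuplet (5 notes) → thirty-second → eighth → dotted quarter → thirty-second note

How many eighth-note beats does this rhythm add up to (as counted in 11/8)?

One eighth-note beat = 4 thirty-second notes.
Express everything in thirty-second notes: dotted quarter = 12; dotted eighth note = 6; dotted quarter = 12; eighth note = 4; dotted quarter = 12; a full sixteenth-note quintuplet (5 notes) (five quintuplet sixteenths span one quarter) = 8; thirty-second = 1; eighth = 4; dotted quarter = 12; thirty-second note = 1.
Adding: 12 + 6 + 12 + 4 + 12 + 8 + 1 + 4 + 12 + 1 = 72.
72 ÷ 4 = 18 beats.

18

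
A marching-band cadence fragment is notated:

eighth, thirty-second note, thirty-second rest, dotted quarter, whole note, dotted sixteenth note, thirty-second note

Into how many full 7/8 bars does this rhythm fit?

1

One bar of 7/8 = 28 thirty-second notes.
Convert each value to thirty-second notes: eighth = 4; thirty-second note = 1; thirty-second rest = 1; dotted quarter = 12; whole note = 32; dotted sixteenth note = 3; thirty-second note = 1.
Altogether 4 + 1 + 1 + 12 + 32 + 3 + 1 = 54.
54 ÷ 28 = 1 complete bar with 26 left over.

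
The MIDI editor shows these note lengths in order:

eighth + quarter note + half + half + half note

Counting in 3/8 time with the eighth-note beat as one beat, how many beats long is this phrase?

15

One eighth-note beat = 2 sixteenth notes.
In sixteenth notes: eighth = 2; quarter note = 4; half = 8; half = 8; half note = 8.
Total: 2 + 4 + 8 + 8 + 8 = 30.
30 ÷ 2 = 15 beats.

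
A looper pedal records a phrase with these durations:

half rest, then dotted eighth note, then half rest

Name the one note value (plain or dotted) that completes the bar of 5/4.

The bar of 5/4 = 20 sixteenth notes.
Express everything in sixteenth notes: half rest = 8; dotted eighth note = 3; half rest = 8.
Total: 8 + 3 + 8 = 19.
Remaining: 20 − 19 = 1 sixteenth note, which is a sixteenth note.

sixteenth note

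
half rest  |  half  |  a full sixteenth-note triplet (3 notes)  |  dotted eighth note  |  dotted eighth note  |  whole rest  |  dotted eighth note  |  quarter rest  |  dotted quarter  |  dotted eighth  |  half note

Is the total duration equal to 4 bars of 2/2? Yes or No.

Yes

One bar of 2/2 = 16 sixteenth notes, so 4 bars = 64.
Convert each value to sixteenth notes: half rest = 8; half = 8; a full sixteenth-note triplet (3 notes) (three triplet sixteenths span one eighth) = 2; dotted eighth note = 3; dotted eighth note = 3; whole rest = 16; dotted eighth note = 3; quarter rest = 4; dotted quarter = 6; dotted eighth = 3; half note = 8.
Sum: 8 + 8 + 2 + 3 + 3 + 16 + 3 + 4 + 6 + 3 + 8 = 64.
64 equals 64, so the answer is Yes.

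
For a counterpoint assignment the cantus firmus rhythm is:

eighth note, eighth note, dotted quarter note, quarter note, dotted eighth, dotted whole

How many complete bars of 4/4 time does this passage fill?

2

One bar of 4/4 = 16 sixteenth notes.
Each duration in sixteenth notes: eighth note = 2; eighth note = 2; dotted quarter note = 6; quarter note = 4; dotted eighth = 3; dotted whole = 24.
Total: 2 + 2 + 6 + 4 + 3 + 24 = 41.
41 ÷ 16 = 2 complete bars with 9 left over.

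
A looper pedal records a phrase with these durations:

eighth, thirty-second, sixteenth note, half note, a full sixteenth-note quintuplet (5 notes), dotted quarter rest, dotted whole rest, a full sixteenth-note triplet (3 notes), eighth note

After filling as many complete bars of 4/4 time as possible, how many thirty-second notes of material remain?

3

One bar of 4/4 = 32 thirty-second notes.
Express everything in thirty-second notes: eighth = 4; thirty-second = 1; sixteenth note = 2; half note = 16; a full sixteenth-note quintuplet (5 notes) (five quintuplet sixteenths span one quarter) = 8; dotted quarter rest = 12; dotted whole rest = 48; a full sixteenth-note triplet (3 notes) (three triplet sixteenths span one eighth) = 4; eighth note = 4.
Adding: 4 + 1 + 2 + 16 + 8 + 12 + 48 + 4 + 4 = 99.
99 ÷ 32 = 3 complete bars with 3 thirty-second notes remaining.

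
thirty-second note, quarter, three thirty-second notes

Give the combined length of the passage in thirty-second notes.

12

Express everything in thirty-second notes: thirty-second note = 1; quarter = 8; thirty-second note = 1; thirty-second note = 1; thirty-second note = 1.
Altogether 1 + 8 + 1 + 1 + 1 = 12 thirty-second notes.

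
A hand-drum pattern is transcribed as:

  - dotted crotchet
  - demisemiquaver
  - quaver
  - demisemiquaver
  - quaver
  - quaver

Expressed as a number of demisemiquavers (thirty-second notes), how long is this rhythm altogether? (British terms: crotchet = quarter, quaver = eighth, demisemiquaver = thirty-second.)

Each duration in thirty-second notes: dotted crotchet = 12; demisemiquaver = 1; quaver = 4; demisemiquaver = 1; quaver = 4; quaver = 4.
Adding: 12 + 1 + 4 + 1 + 4 + 4 = 26 thirty-second notes.

26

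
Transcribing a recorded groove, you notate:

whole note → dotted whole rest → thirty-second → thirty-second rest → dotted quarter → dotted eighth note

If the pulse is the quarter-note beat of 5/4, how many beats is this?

One quarter-note beat = 8 thirty-second notes.
Express everything in thirty-second notes: whole note = 32; dotted whole rest = 48; thirty-second = 1; thirty-second rest = 1; dotted quarter = 12; dotted eighth note = 6.
Total: 32 + 48 + 1 + 1 + 12 + 6 = 100.
100 ÷ 8 = 12.5 beats.

12.5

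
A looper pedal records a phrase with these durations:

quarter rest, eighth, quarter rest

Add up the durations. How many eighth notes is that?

5

In eighth notes: quarter rest = 2; eighth = 1; quarter rest = 2.
Total: 2 + 1 + 2 = 5 eighth notes.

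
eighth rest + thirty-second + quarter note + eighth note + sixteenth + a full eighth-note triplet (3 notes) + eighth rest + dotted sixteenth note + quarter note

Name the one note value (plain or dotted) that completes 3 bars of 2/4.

dotted eighth note

3 bars of 2/4 = 48 thirty-second notes.
In thirty-second notes: eighth rest = 4; thirty-second = 1; quarter note = 8; eighth note = 4; sixteenth = 2; a full eighth-note triplet (3 notes) (three triplet eighths span one quarter) = 8; eighth rest = 4; dotted sixteenth note = 3; quarter note = 8.
Sum: 4 + 1 + 8 + 4 + 2 + 8 + 4 + 3 + 8 = 42.
Remaining: 48 − 42 = 6 thirty-second notes, which is a dotted eighth note.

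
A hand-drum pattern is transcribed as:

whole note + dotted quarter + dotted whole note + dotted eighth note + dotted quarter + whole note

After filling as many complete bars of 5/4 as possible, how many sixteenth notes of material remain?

11

One bar of 5/4 = 20 sixteenth notes.
Each duration in sixteenth notes: whole note = 16; dotted quarter = 6; dotted whole note = 24; dotted eighth note = 3; dotted quarter = 6; whole note = 16.
Altogether 16 + 6 + 24 + 3 + 6 + 16 = 71.
71 ÷ 20 = 3 complete bars with 11 sixteenth notes remaining.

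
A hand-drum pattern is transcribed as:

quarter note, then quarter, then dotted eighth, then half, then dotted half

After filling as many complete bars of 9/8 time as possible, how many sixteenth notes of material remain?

One bar of 9/8 = 18 sixteenth notes.
Convert each value to sixteenth notes: quarter note = 4; quarter = 4; dotted eighth = 3; half = 8; dotted half = 12.
Sum: 4 + 4 + 3 + 8 + 12 = 31.
31 ÷ 18 = 1 complete bar with 13 sixteenth notes remaining.

13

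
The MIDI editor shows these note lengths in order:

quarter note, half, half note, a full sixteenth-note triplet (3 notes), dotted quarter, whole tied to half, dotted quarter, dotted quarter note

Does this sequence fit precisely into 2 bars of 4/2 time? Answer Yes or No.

Yes

One bar of 4/2 = 16 eighth notes, so 2 bars = 32.
Each duration in eighth notes: quarter note = 2; half = 4; half note = 4; a full sixteenth-note triplet (3 notes) (three triplet sixteenths span one eighth) = 1; dotted quarter = 3; whole tied to half (whole + half) = 12; dotted quarter = 3; dotted quarter note = 3.
Total: 2 + 4 + 4 + 1 + 3 + 12 + 3 + 3 = 32.
32 equals 32, so the answer is Yes.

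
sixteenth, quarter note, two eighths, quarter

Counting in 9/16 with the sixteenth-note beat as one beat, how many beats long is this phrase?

One sixteenth-note beat = 2 thirty-second notes.
Convert each value to thirty-second notes: sixteenth = 2; quarter note = 8; eighth = 4; eighth = 4; quarter = 8.
Altogether 2 + 8 + 4 + 4 + 8 = 26.
26 ÷ 2 = 13 beats.

13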